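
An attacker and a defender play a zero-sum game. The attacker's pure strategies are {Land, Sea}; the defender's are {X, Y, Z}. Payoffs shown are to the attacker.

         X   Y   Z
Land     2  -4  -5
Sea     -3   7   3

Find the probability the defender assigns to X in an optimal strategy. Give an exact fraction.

8/13

Row minima: Land → -5, Sea → -3; maximin = -3.
Column maxima: X → 2, Y → 7, Z → 3; minimax = 2.
-3 ≠ 2, so there is no saddle point; optimal play is mixed.
Y is strictly dominated by Z (it gives the attacker strictly more in every row), so the defender never plays it.
On the remaining 2×2 (Land, Sea vs X, Z):
Let the attacker play Land with probability p. Expected payoff against X: 2p + (-3)(1−p) = 5p − 3; against Z: (-5)p + 3(1−p) = −8p + 3.
Setting these equal: 5p − 3 = −8p + 3 ⇒ 13p = 6 ⇒ p = 6/13, and the value is (5)·(6/13) − 3 = -9/13.
For the defender: with q = P(X), equating Land's and Sea's payoffs gives 7q − 5 = −6q + 3 ⇒ q = 8/13.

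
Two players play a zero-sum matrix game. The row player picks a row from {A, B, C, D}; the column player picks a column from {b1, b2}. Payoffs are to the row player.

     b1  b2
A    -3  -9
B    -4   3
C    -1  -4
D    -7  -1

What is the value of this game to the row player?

Row minima: A → -9, B → -4, C → -4, D → -7; maximin = -4.
Column maxima: b1 → -1, b2 → 3; minimax = -1.
-4 ≠ -1, so there is no saddle point; optimal play is mixed.
A is strictly dominated by C, so the row player never plays it.
D is strictly dominated by B, so the row player never plays it.
On the remaining 2×2 (B, C vs b1, b2):
Let the row player play B with probability p. Expected payoff against b1: (-4)p + (-1)(1−p) = −3p − 1; against b2: 3p + (-4)(1−p) = 7p − 4.
Setting these equal: −3p − 1 = 7p − 4 ⇒ −10p = -3 ⇒ p = 3/10, and the value is (-3)·(3/10) − 1 = -19/10.
For the column player: with q = P(b1), equating B's and C's payoffs gives −7q + 3 = 3q − 4 ⇒ q = 7/10.

-19/10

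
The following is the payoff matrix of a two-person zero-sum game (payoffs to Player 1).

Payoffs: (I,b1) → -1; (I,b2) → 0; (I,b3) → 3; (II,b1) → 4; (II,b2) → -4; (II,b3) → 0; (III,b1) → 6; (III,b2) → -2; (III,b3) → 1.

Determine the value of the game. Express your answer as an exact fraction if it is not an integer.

Row minima: I → -1, II → -4, III → -2; maximin = -1.
Column maxima: b1 → 6, b2 → 0, b3 → 3; minimax = 0.
-1 ≠ 0, so there is no saddle point; optimal play is mixed.
II is strictly dominated by III, so Player 1 never plays it.
b3 is strictly dominated by b2 (it gives Player 1 strictly more in every row), so Player 2 never plays it.
On the remaining 2×2 (I, III vs b1, b2):
Let Player 1 play I with probability p. Expected payoff against b1: (-1)p + 6(1−p) = −7p + 6; against b2: 0p + (-2)(1−p) = 2p − 2.
Setting these equal: −7p + 6 = 2p − 2 ⇒ −9p = -8 ⇒ p = 8/9, and the value is (-7)·(8/9) + 6 = -2/9.
For Player 2: with q = P(b1), equating I's and III's payoffs gives −q = 8q − 2 ⇒ q = 2/9.

-2/9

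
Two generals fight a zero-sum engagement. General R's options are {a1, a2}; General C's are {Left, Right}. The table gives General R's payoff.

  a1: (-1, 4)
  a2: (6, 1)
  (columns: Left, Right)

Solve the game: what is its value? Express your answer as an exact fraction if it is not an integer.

5/2

Row minima: a1 → -1, a2 → 1; maximin = 1.
Column maxima: Left → 6, Right → 4; minimax = 4.
1 ≠ 4, so there is no saddle point; optimal play is mixed.
Let General R play a1 with probability p. Expected payoff against Left: (-1)p + 6(1−p) = −7p + 6; against Right: 4p + 1(1−p) = 3p + 1.
Setting these equal: −7p + 6 = 3p + 1 ⇒ −10p = -5 ⇒ p = 1/2, and the value is (-7)·(1/2) + 6 = 5/2.
For General C: with q = P(Left), equating a1's and a2's payoffs gives −5q + 4 = 5q + 1 ⇒ q = 3/10.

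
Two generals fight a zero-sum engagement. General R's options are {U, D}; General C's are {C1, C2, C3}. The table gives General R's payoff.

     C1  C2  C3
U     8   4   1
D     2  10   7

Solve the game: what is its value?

Row minima: U → 1, D → 2; maximin = 2.
Column maxima: C1 → 8, C2 → 10, C3 → 7; minimax = 7.
2 ≠ 7, so there is no saddle point; optimal play is mixed.
C2 is strictly dominated by C3 (it gives General R strictly more in every row), so General C never plays it.
On the remaining 2×2 (U, D vs C1, C3):
Let General R play U with probability p. Expected payoff against C1: 8p + 2(1−p) = 6p + 2; against C3: 1p + 7(1−p) = −6p + 7.
Setting these equal: 6p + 2 = −6p + 7 ⇒ 12p = 5 ⇒ p = 5/12, and the value is (6)·(5/12) + 2 = 9/2.
For General C: with q = P(C1), equating U's and D's payoffs gives 7q + 1 = −5q + 7 ⇒ q = 1/2.

9/2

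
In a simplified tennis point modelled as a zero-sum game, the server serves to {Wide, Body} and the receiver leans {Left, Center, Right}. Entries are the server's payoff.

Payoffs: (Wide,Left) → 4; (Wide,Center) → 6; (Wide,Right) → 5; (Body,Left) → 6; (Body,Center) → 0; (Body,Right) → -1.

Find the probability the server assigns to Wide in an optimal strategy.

7/8

Row minima: Wide → 4, Body → -1; maximin = 4.
Column maxima: Left → 6, Center → 6, Right → 5; minimax = 5.
4 ≠ 5, so there is no saddle point; optimal play is mixed.
Center is strictly dominated by Right (it gives the server strictly more in every row), so the receiver never plays it.
On the remaining 2×2 (Wide, Body vs Left, Right):
Let the server play Wide with probability p. Expected payoff against Left: 4p + 6(1−p) = −2p + 6; against Right: 5p + (-1)(1−p) = 6p − 1.
Setting these equal: −2p + 6 = 6p − 1 ⇒ −8p = -7 ⇒ p = 7/8, and the value is (-2)·(7/8) + 6 = 17/4.
For the receiver: with q = P(Left), equating Wide's and Body's payoffs gives −q + 5 = 7q − 1 ⇒ q = 3/4.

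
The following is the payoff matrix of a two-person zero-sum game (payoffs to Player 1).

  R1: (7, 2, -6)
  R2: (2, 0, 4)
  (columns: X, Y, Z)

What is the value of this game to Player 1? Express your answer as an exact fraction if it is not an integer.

Row minima: R1 → -6, R2 → 0; maximin = 0.
Column maxima: X → 7, Y → 2, Z → 4; minimax = 2.
0 ≠ 2, so there is no saddle point; optimal play is mixed.
X is strictly dominated by Y (it gives Player 1 strictly more in every row), so Player 2 never plays it.
On the remaining 2×2 (R1, R2 vs Y, Z):
Let Player 1 play R1 with probability p. Expected payoff against Y: 2p + 0(1−p) = 2p; against Z: (-6)p + 4(1−p) = −10p + 4.
Setting these equal: 2p = −10p + 4 ⇒ 12p = 4 ⇒ p = 1/3, and the value is (2)·(1/3) = 2/3.
For Player 2: with q = P(Y), equating R1's and R2's payoffs gives 8q − 6 = −4q + 4 ⇒ q = 5/6.

2/3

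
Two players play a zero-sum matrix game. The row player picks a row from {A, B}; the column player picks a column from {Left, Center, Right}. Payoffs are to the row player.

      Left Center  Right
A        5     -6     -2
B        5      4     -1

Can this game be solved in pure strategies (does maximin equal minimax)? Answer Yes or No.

Yes

Row minima: A → -6, B → -1; maximin = -1.
Column maxima: Left → 5, Center → 4, Right → -1; minimax = -1.
maximin = minimax = -1, so a saddle point exists.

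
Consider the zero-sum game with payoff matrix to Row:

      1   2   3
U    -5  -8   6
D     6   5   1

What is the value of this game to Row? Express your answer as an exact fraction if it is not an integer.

Row minima: U → -8, D → 1; maximin = 1.
Column maxima: 1 → 6, 2 → 5, 3 → 6; minimax = 5.
1 ≠ 5, so there is no saddle point; optimal play is mixed.
1 is strictly dominated by 2 (it gives Row strictly more in every row), so Column never plays it.
On the remaining 2×2 (U, D vs 2, 3):
Let Row play U with probability p. Expected payoff against 2: (-8)p + 5(1−p) = −13p + 5; against 3: 6p + 1(1−p) = 5p + 1.
Setting these equal: −13p + 5 = 5p + 1 ⇒ −18p = -4 ⇒ p = 2/9, and the value is (-13)·(2/9) + 5 = 19/9.
For Column: with q = P(2), equating U's and D's payoffs gives −14q + 6 = 4q + 1 ⇒ q = 5/18.

19/9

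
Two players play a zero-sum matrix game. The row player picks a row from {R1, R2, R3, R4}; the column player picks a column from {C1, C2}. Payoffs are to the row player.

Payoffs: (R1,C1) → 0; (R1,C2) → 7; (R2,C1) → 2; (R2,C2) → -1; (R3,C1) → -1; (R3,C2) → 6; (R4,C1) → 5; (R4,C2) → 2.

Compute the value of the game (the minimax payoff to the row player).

7/2

Row minima: R1 → 0, R2 → -1, R3 → -1, R4 → 2; maximin = 2.
Column maxima: C1 → 5, C2 → 7; minimax = 5.
2 ≠ 5, so there is no saddle point; optimal play is mixed.
R2 is strictly dominated by R4, so the row player never plays it.
R3 is strictly dominated by R1, so the row player never plays it.
On the remaining 2×2 (R1, R4 vs C1, C2):
Let the row player play R1 with probability p. Expected payoff against C1: 0p + 5(1−p) = −5p + 5; against C2: 7p + 2(1−p) = 5p + 2.
Setting these equal: −5p + 5 = 5p + 2 ⇒ −10p = -3 ⇒ p = 3/10, and the value is (-5)·(3/10) + 5 = 7/2.
For the column player: with q = P(C1), equating R1's and R4's payoffs gives −7q + 7 = 3q + 2 ⇒ q = 1/2.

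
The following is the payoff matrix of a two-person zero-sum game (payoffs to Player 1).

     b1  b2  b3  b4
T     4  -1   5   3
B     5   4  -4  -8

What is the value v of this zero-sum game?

1/4

Row minima: T → -1, B → -8; maximin = -1.
Column maxima: b1 → 5, b2 → 4, b3 → 5, b4 → 3; minimax = 3.
-1 ≠ 3, so there is no saddle point; optimal play is mixed.
b1 is strictly dominated by b2 (it gives Player 1 strictly more in every row), so Player 2 never plays it.
b3 is strictly dominated by b4 (it gives Player 1 strictly more in every row), so Player 2 never plays it.
On the remaining 2×2 (T, B vs b2, b4):
Let Player 1 play T with probability p. Expected payoff against b2: (-1)p + 4(1−p) = −5p + 4; against b4: 3p + (-8)(1−p) = 11p − 8.
Setting these equal: −5p + 4 = 11p − 8 ⇒ −16p = -12 ⇒ p = 3/4, and the value is (-5)·(3/4) + 4 = 1/4.
For Player 2: with q = P(b2), equating T's and B's payoffs gives −4q + 3 = 12q − 8 ⇒ q = 11/16.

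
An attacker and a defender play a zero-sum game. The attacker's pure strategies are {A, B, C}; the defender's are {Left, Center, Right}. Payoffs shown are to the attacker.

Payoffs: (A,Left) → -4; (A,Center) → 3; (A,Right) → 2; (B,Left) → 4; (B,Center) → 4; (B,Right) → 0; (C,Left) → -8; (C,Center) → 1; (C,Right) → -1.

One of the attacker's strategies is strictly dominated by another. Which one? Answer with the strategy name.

C

A gives a strictly higher payoff than C against every column: -4 > -8, 3 > 1, 2 > -1.
So C is strictly dominated and the attacker never plays it.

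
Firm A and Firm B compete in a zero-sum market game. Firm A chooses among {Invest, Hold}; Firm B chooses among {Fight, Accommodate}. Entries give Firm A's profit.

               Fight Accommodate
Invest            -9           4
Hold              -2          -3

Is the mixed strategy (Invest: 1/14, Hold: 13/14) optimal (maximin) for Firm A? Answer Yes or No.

Against Fight this mix gives (1/14)·(-9) + (13/14)·(-2) = -5/2.
Against Accommodate this mix gives (1/14)·4 + (13/14)·(-3) = -5/2.
All of Firm B's active replies (Fight, Accommodate) yield -5/2, and no column does worse for Firm A. The mix makes Firm B indifferent and guarantees -5/2, so it is optimal.

Yes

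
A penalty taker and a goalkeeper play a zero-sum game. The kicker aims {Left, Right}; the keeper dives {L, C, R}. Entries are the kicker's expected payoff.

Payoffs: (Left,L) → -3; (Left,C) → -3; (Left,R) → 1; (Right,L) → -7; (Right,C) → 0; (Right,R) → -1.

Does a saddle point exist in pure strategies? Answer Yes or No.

Yes

Row minima: Left → -3, Right → -7; maximin = -3.
Column maxima: L → -3, C → 0, R → 1; minimax = -3.
maximin = minimax = -3, so a saddle point exists.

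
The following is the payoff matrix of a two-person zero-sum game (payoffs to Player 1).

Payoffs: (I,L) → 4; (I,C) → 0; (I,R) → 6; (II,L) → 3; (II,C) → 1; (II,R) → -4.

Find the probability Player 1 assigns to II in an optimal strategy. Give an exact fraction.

Row minima: I → 0, II → -4; maximin = 0.
Column maxima: L → 4, C → 1, R → 6; minimax = 1.
0 ≠ 1, so there is no saddle point; optimal play is mixed.
L is strictly dominated by C (it gives Player 1 strictly more in every row), so Player 2 never plays it.
On the remaining 2×2 (I, II vs C, R):
Let Player 1 play I with probability p. Expected payoff against C: 0p + 1(1−p) = −p + 1; against R: 6p + (-4)(1−p) = 10p − 4.
Setting these equal: −p + 1 = 10p − 4 ⇒ −11p = -5 ⇒ p = 5/11, and the value is (-1)·(5/11) + 1 = 6/11.
For Player 2: with q = P(C), equating I's and II's payoffs gives −6q + 6 = 5q − 4 ⇒ q = 10/11.

6/11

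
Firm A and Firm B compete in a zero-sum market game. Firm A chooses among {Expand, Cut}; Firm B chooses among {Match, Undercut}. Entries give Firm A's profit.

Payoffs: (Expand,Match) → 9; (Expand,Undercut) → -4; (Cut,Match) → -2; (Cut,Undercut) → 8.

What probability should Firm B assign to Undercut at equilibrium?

Row minima: Expand → -4, Cut → -2; maximin = -2.
Column maxima: Match → 9, Undercut → 8; minimax = 8.
-2 ≠ 8, so there is no saddle point; optimal play is mixed.
Let Firm A play Expand with probability p. Expected payoff against Match: 9p + (-2)(1−p) = 11p − 2; against Undercut: (-4)p + 8(1−p) = −12p + 8.
Setting these equal: 11p − 2 = −12p + 8 ⇒ 23p = 10 ⇒ p = 10/23, and the value is (11)·(10/23) − 2 = 64/23.
For Firm B: with q = P(Match), equating Expand's and Cut's payoffs gives 13q − 4 = −10q + 8 ⇒ q = 12/23.

11/23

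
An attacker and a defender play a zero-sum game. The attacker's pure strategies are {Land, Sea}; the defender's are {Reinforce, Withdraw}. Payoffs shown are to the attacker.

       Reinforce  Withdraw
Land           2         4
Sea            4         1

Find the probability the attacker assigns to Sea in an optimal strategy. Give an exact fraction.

Row minima: Land → 2, Sea → 1; maximin = 2.
Column maxima: Reinforce → 4, Withdraw → 4; minimax = 4.
2 ≠ 4, so there is no saddle point; optimal play is mixed.
Let the attacker play Land with probability p. Expected payoff against Reinforce: 2p + 4(1−p) = −2p + 4; against Withdraw: 4p + 1(1−p) = 3p + 1.
Setting these equal: −2p + 4 = 3p + 1 ⇒ −5p = -3 ⇒ p = 3/5, and the value is (-2)·(3/5) + 4 = 14/5.
For the defender: with q = P(Reinforce), equating Land's and Sea's payoffs gives −2q + 4 = 3q + 1 ⇒ q = 3/5.

2/5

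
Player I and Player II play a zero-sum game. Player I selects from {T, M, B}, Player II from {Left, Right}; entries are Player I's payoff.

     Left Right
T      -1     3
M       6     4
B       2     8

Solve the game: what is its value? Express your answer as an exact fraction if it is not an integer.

Row minima: T → -1, M → 4, B → 2; maximin = 4.
Column maxima: Left → 6, Right → 8; minimax = 6.
4 ≠ 6, so there is no saddle point; optimal play is mixed.
T is strictly dominated by M, so Player I never plays it.
On the remaining 2×2 (M, B vs Left, Right):
Let Player I play M with probability p. Expected payoff against Left: 6p + 2(1−p) = 4p + 2; against Right: 4p + 8(1−p) = −4p + 8.
Setting these equal: 4p + 2 = −4p + 8 ⇒ 8p = 6 ⇒ p = 3/4, and the value is (4)·(3/4) + 2 = 5.
For Player II: with q = P(Left), equating M's and B's payoffs gives 2q + 4 = −6q + 8 ⇒ q = 1/2.

5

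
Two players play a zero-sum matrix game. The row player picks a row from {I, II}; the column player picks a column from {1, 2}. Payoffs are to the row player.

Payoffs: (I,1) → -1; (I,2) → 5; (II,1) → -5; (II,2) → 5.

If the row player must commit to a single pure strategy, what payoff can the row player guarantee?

Row minima: I → -1, II → -5.
The best of these is -1.

-1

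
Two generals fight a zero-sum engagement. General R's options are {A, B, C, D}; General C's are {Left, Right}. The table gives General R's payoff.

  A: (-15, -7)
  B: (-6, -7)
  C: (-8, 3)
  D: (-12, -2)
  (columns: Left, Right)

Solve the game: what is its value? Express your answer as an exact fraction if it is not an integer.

Row minima: A → -15, B → -7, C → -8, D → -12; maximin = -7.
Column maxima: Left → -6, Right → 3; minimax = -6.
-7 ≠ -6, so there is no saddle point; optimal play is mixed.
A is strictly dominated by C, so General R never plays it.
D is strictly dominated by C, so General R never plays it.
On the remaining 2×2 (B, C vs Left, Right):
Let General R play B with probability p. Expected payoff against Left: (-6)p + (-8)(1−p) = 2p − 8; against Right: (-7)p + 3(1−p) = −10p + 3.
Setting these equal: 2p − 8 = −10p + 3 ⇒ 12p = 11 ⇒ p = 11/12, and the value is (2)·(11/12) − 8 = -37/6.
For General C: with q = P(Left), equating B's and C's payoffs gives q − 7 = −11q + 3 ⇒ q = 5/6.

-37/6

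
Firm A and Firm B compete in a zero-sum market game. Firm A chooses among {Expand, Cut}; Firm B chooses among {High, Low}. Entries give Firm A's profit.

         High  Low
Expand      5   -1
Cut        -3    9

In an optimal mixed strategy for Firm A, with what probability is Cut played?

Row minima: Expand → -1, Cut → -3; maximin = -1.
Column maxima: High → 5, Low → 9; minimax = 5.
-1 ≠ 5, so there is no saddle point; optimal play is mixed.
Let Firm A play Expand with probability p. Expected payoff against High: 5p + (-3)(1−p) = 8p − 3; against Low: (-1)p + 9(1−p) = −10p + 9.
Setting these equal: 8p − 3 = −10p + 9 ⇒ 18p = 12 ⇒ p = 2/3, and the value is (8)·(2/3) − 3 = 7/3.
For Firm B: with q = P(High), equating Expand's and Cut's payoffs gives 6q − 1 = −12q + 9 ⇒ q = 5/9.

1/3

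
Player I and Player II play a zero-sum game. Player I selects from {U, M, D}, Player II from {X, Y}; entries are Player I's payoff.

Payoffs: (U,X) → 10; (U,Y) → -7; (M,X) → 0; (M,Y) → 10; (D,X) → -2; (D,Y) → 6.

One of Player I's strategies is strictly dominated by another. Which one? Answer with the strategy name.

D

M gives a strictly higher payoff than D against every column: 0 > -2, 10 > 6.
So D is strictly dominated and Player I never plays it.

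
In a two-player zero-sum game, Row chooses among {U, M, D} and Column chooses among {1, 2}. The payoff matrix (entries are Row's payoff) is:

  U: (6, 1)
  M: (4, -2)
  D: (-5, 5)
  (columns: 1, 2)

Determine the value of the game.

7/3

Row minima: U → 1, M → -2, D → -5; maximin = 1.
Column maxima: 1 → 6, 2 → 5; minimax = 5.
1 ≠ 5, so there is no saddle point; optimal play is mixed.
M is strictly dominated by U, so Row never plays it.
On the remaining 2×2 (U, D vs 1, 2):
Let Row play U with probability p. Expected payoff against 1: 6p + (-5)(1−p) = 11p − 5; against 2: 1p + 5(1−p) = −4p + 5.
Setting these equal: 11p − 5 = −4p + 5 ⇒ 15p = 10 ⇒ p = 2/3, and the value is (11)·(2/3) − 5 = 7/3.
For Column: with q = P(1), equating U's and D's payoffs gives 5q + 1 = −10q + 5 ⇒ q = 4/15.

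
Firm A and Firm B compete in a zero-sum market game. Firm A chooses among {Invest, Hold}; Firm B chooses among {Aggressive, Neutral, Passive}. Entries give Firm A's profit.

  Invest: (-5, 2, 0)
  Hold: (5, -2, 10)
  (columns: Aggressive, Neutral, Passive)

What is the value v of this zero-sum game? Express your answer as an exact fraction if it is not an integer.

Row minima: Invest → -5, Hold → -2; maximin = -2.
Column maxima: Aggressive → 5, Neutral → 2, Passive → 10; minimax = 2.
-2 ≠ 2, so there is no saddle point; optimal play is mixed.
Passive is strictly dominated by Aggressive (it gives Firm A strictly more in every row), so Firm B never plays it.
On the remaining 2×2 (Invest, Hold vs Aggressive, Neutral):
Let Firm A play Invest with probability p. Expected payoff against Aggressive: (-5)p + 5(1−p) = −10p + 5; against Neutral: 2p + (-2)(1−p) = 4p − 2.
Setting these equal: −10p + 5 = 4p − 2 ⇒ −14p = -7 ⇒ p = 1/2, and the value is (-10)·(1/2) + 5 = 0.
For Firm B: with q = P(Aggressive), equating Invest's and Hold's payoffs gives −7q + 2 = 7q − 2 ⇒ q = 2/7.

0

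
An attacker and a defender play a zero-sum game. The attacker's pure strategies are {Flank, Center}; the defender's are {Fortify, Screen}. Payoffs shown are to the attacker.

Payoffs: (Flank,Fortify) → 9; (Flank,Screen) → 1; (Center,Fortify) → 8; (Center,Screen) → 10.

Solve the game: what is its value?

41/5

Row minima: Flank → 1, Center → 8; maximin = 8.
Column maxima: Fortify → 9, Screen → 10; minimax = 9.
8 ≠ 9, so there is no saddle point; optimal play is mixed.
Let the attacker play Flank with probability p. Expected payoff against Fortify: 9p + 8(1−p) = p + 8; against Screen: 1p + 10(1−p) = −9p + 10.
Setting these equal: p + 8 = −9p + 10 ⇒ 10p = 2 ⇒ p = 1/5, and the value is (1)·(1/5) + 8 = 41/5.
For the defender: with q = P(Fortify), equating Flank's and Center's payoffs gives 8q + 1 = −2q + 10 ⇒ q = 9/10.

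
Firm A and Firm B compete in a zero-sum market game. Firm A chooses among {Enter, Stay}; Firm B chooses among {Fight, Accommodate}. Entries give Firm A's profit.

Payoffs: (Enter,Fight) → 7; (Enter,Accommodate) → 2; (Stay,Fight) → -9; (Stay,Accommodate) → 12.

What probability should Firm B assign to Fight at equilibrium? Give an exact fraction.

Row minima: Enter → 2, Stay → -9; maximin = 2.
Column maxima: Fight → 7, Accommodate → 12; minimax = 7.
2 ≠ 7, so there is no saddle point; optimal play is mixed.
Let Firm A play Enter with probability p. Expected payoff against Fight: 7p + (-9)(1−p) = 16p − 9; against Accommodate: 2p + 12(1−p) = −10p + 12.
Setting these equal: 16p − 9 = −10p + 12 ⇒ 26p = 21 ⇒ p = 21/26, and the value is (16)·(21/26) − 9 = 51/13.
For Firm B: with q = P(Fight), equating Enter's and Stay's payoffs gives 5q + 2 = −21q + 12 ⇒ q = 5/13.

5/13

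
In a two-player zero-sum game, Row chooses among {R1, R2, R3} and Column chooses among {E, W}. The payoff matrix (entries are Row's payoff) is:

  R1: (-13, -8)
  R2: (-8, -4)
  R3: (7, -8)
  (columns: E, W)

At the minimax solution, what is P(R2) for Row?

15/19

Row minima: R1 → -13, R2 → -8, R3 → -8; maximin = -8.
Column maxima: E → 7, W → -4; minimax = -4.
-8 ≠ -4, so there is no saddle point; optimal play is mixed.
R1 is strictly dominated by R2, so Row never plays it.
On the remaining 2×2 (R2, R3 vs E, W):
Let Row play R2 with probability p. Expected payoff against E: (-8)p + 7(1−p) = −15p + 7; against W: (-4)p + (-8)(1−p) = 4p − 8.
Setting these equal: −15p + 7 = 4p − 8 ⇒ −19p = -15 ⇒ p = 15/19, and the value is (-15)·(15/19) + 7 = -92/19.
For Column: with q = P(E), equating R2's and R3's payoffs gives −4q − 4 = 15q − 8 ⇒ q = 4/19.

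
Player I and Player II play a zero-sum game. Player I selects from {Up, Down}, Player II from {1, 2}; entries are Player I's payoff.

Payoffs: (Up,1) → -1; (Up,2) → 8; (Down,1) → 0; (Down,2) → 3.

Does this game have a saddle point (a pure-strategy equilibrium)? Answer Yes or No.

Row minima: Up → -1, Down → 0; maximin = 0.
Column maxima: 1 → 0, 2 → 8; minimax = 0.
maximin = minimax = 0, so a saddle point exists.

Yes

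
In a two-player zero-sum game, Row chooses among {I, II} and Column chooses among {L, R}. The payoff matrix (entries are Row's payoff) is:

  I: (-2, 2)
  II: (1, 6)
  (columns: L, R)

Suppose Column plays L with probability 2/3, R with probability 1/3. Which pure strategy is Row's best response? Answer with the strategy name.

Expected payoff of I: (2/3)·(-2) + (1/3)·2 = -2/3.
Expected payoff of II: (2/3)·1 + (1/3)·6 = 8/3.
The largest is 8/3, so Row's best response is II.

II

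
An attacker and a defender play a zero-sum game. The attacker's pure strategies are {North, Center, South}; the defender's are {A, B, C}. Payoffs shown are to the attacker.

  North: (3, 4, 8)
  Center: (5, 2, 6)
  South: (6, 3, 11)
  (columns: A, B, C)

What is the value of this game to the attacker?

Row minima: North → 3, Center → 2, South → 3; maximin = 3.
Column maxima: A → 6, B → 4, C → 11; minimax = 4.
3 ≠ 4, so there is no saddle point; optimal play is mixed.
Center is strictly dominated by South, so the attacker never plays it.
C is strictly dominated by A (it gives the attacker strictly more in every row), so the defender never plays it.
On the remaining 2×2 (North, South vs A, B):
Let the attacker play North with probability p. Expected payoff against A: 3p + 6(1−p) = −3p + 6; against B: 4p + 3(1−p) = p + 3.
Setting these equal: −3p + 6 = p + 3 ⇒ −4p = -3 ⇒ p = 3/4, and the value is (-3)·(3/4) + 6 = 15/4.
For the defender: with q = P(A), equating North's and South's payoffs gives −q + 4 = 3q + 3 ⇒ q = 1/4.

15/4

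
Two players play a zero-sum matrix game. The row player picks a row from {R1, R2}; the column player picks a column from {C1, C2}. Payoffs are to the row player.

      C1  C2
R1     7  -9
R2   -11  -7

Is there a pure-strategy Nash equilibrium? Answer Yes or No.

No

Row minima: R1 → -9, R2 → -11; maximin = -9.
Column maxima: C1 → 7, C2 → -7; minimax = -7.
-9 ≠ -7, so no pure-strategy equilibrium exists.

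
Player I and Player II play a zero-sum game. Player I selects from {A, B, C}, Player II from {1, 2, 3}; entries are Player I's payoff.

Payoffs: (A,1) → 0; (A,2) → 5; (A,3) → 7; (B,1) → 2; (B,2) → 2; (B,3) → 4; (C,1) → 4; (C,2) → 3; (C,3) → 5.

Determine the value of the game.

Row minima: A → 0, B → 2, C → 3; maximin = 3.
Column maxima: 1 → 4, 2 → 5, 3 → 7; minimax = 4.
3 ≠ 4, so there is no saddle point; optimal play is mixed.
B is strictly dominated by C, so Player I never plays it.
3 is strictly dominated by 1 (it gives Player I strictly more in every row), so Player II never plays it.
On the remaining 2×2 (A, C vs 1, 2):
Let Player I play A with probability p. Expected payoff against 1: 0p + 4(1−p) = −4p + 4; against 2: 5p + 3(1−p) = 2p + 3.
Setting these equal: −4p + 4 = 2p + 3 ⇒ −6p = -1 ⇒ p = 1/6, and the value is (-4)·(1/6) + 4 = 10/3.
For Player II: with q = P(1), equating A's and C's payoffs gives −5q + 5 = q + 3 ⇒ q = 1/3.

10/3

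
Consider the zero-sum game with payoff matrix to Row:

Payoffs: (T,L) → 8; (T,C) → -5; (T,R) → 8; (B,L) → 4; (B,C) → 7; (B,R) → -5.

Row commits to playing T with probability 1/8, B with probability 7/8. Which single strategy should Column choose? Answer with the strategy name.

R

If Column plays L, Row's expected payoff is (1/8)·8 + (7/8)·4 = 9/2.
If Column plays C, Row's expected payoff is (1/8)·(-5) + (7/8)·7 = 11/2.
If Column plays R, Row's expected payoff is (1/8)·8 + (7/8)·(-5) = -27/8.
Column minimizes Row's payoff; the smallest is -27/8, so the best response is R.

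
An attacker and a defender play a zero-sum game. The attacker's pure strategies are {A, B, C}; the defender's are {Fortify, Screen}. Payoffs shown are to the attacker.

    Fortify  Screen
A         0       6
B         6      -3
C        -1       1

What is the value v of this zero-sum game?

12/5

Row minima: A → 0, B → -3, C → -1; maximin = 0.
Column maxima: Fortify → 6, Screen → 6; minimax = 6.
0 ≠ 6, so there is no saddle point; optimal play is mixed.
C is strictly dominated by A, so the attacker never plays it.
On the remaining 2×2 (A, B vs Fortify, Screen):
Let the attacker play A with probability p. Expected payoff against Fortify: 0p + 6(1−p) = −6p + 6; against Screen: 6p + (-3)(1−p) = 9p − 3.
Setting these equal: −6p + 6 = 9p − 3 ⇒ −15p = -9 ⇒ p = 3/5, and the value is (-6)·(3/5) + 6 = 12/5.
For the defender: with q = P(Fortify), equating A's and B's payoffs gives −6q + 6 = 9q − 3 ⇒ q = 3/5.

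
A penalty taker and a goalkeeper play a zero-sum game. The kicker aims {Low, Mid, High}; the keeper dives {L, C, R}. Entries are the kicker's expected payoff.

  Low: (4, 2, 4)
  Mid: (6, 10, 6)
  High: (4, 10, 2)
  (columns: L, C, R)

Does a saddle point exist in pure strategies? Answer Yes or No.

Row minima: Low → 2, Mid → 6, High → 2; maximin = 6.
Column maxima: L → 6, C → 10, R → 6; minimax = 6.
maximin = minimax = 6, so a saddle point exists.

Yes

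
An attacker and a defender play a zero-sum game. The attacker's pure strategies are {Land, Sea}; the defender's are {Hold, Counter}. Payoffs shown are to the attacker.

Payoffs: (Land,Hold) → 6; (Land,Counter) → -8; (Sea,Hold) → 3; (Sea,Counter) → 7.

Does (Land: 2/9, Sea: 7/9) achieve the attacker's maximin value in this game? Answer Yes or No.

Yes

Against Hold this mix gives (2/9)·6 + (7/9)·3 = 11/3.
Against Counter this mix gives (2/9)·(-8) + (7/9)·7 = 11/3.
All of the defender's active replies (Hold, Counter) yield 11/3, and no column does worse for the attacker. The mix makes the defender indifferent and guarantees 11/3, so it is optimal.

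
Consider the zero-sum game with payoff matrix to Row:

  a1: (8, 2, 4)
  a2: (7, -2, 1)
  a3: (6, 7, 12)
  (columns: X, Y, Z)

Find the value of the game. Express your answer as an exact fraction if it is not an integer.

Row minima: a1 → 2, a2 → -2, a3 → 6; maximin = 6.
Column maxima: X → 8, Y → 7, Z → 12; minimax = 7.
6 ≠ 7, so there is no saddle point; optimal play is mixed.
a2 is strictly dominated by a1, so Row never plays it.
Z is strictly dominated by Y (it gives Row strictly more in every row), so Column never plays it.
On the remaining 2×2 (a1, a3 vs X, Y):
Let Row play a1 with probability p. Expected payoff against X: 8p + 6(1−p) = 2p + 6; against Y: 2p + 7(1−p) = −5p + 7.
Setting these equal: 2p + 6 = −5p + 7 ⇒ 7p = 1 ⇒ p = 1/7, and the value is (2)·(1/7) + 6 = 44/7.
For Column: with q = P(X), equating a1's and a3's payoffs gives 6q + 2 = −q + 7 ⇒ q = 5/7.

44/7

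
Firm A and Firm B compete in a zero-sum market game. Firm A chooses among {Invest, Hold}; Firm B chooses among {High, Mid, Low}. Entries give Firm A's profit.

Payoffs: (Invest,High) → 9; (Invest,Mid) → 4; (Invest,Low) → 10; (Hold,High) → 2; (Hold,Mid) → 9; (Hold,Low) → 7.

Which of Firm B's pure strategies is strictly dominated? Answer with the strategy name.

Low

High holds Firm A's payoff strictly below Low in every row: 9 < 10, 2 < 7.
So Low is strictly dominated for Firm B.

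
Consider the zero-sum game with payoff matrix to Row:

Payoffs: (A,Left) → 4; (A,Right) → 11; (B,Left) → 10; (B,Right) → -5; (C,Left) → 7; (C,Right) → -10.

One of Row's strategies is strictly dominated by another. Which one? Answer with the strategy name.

B gives a strictly higher payoff than C against every column: 10 > 7, -5 > -10.
So C is strictly dominated and Row never plays it.

C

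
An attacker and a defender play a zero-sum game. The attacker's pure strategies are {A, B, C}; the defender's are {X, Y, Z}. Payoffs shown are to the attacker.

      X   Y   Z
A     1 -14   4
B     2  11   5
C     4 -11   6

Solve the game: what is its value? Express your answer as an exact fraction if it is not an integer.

11/4

Row minima: A → -14, B → 2, C → -11; maximin = 2.
Column maxima: X → 4, Y → 11, Z → 6; minimax = 4.
2 ≠ 4, so there is no saddle point; optimal play is mixed.
A is strictly dominated by B, so the attacker never plays it.
Z is strictly dominated by X (it gives the attacker strictly more in every row), so the defender never plays it.
On the remaining 2×2 (B, C vs X, Y):
Let the attacker play B with probability p. Expected payoff against X: 2p + 4(1−p) = −2p + 4; against Y: 11p + (-11)(1−p) = 22p − 11.
Setting these equal: −2p + 4 = 22p − 11 ⇒ −24p = -15 ⇒ p = 5/8, and the value is (-2)·(5/8) + 4 = 11/4.
For the defender: with q = P(X), equating B's and C's payoffs gives −9q + 11 = 15q − 11 ⇒ q = 11/12.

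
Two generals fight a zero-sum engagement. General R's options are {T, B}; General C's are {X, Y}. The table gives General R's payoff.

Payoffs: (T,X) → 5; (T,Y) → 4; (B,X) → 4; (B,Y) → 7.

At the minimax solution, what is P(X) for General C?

3/4

Row minima: T → 4, B → 4; maximin = 4.
Column maxima: X → 5, Y → 7; minimax = 5.
4 ≠ 5, so there is no saddle point; optimal play is mixed.
Let General R play T with probability p. Expected payoff against X: 5p + 4(1−p) = p + 4; against Y: 4p + 7(1−p) = −3p + 7.
Setting these equal: p + 4 = −3p + 7 ⇒ 4p = 3 ⇒ p = 3/4, and the value is (1)·(3/4) + 4 = 19/4.
For General C: with q = P(X), equating T's and B's payoffs gives q + 4 = −3q + 7 ⇒ q = 3/4.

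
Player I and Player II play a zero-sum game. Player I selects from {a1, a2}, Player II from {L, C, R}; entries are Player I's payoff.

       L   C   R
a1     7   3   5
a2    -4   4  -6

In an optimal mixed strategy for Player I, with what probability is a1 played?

5/6

Row minima: a1 → 3, a2 → -6; maximin = 3.
Column maxima: L → 7, C → 4, R → 5; minimax = 4.
3 ≠ 4, so there is no saddle point; optimal play is mixed.
L is strictly dominated by R (it gives Player I strictly more in every row), so Player II never plays it.
On the remaining 2×2 (a1, a2 vs C, R):
Let Player I play a1 with probability p. Expected payoff against C: 3p + 4(1−p) = −p + 4; against R: 5p + (-6)(1−p) = 11p − 6.
Setting these equal: −p + 4 = 11p − 6 ⇒ −12p = -10 ⇒ p = 5/6, and the value is (-1)·(5/6) + 4 = 19/6.
For Player II: with q = P(C), equating a1's and a2's payoffs gives −2q + 5 = 10q − 6 ⇒ q = 11/12.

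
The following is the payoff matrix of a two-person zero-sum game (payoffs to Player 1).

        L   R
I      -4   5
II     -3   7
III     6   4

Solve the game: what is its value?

9/2

Row minima: I → -4, II → -3, III → 4; maximin = 4.
Column maxima: L → 6, R → 7; minimax = 6.
4 ≠ 6, so there is no saddle point; optimal play is mixed.
I is strictly dominated by II, so Player 1 never plays it.
On the remaining 2×2 (II, III vs L, R):
Let Player 1 play II with probability p. Expected payoff against L: (-3)p + 6(1−p) = −9p + 6; against R: 7p + 4(1−p) = 3p + 4.
Setting these equal: −9p + 6 = 3p + 4 ⇒ −12p = -2 ⇒ p = 1/6, and the value is (-9)·(1/6) + 6 = 9/2.
For Player 2: with q = P(L), equating II's and III's payoffs gives −10q + 7 = 2q + 4 ⇒ q = 1/4.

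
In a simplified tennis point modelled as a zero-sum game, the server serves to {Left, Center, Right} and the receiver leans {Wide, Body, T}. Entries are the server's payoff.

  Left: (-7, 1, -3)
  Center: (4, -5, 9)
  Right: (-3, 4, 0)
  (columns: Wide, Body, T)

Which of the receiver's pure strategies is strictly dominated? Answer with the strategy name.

Wide holds the server's payoff strictly below T in every row: -7 < -3, 4 < 9, -3 < 0.
So T is strictly dominated for the receiver.

T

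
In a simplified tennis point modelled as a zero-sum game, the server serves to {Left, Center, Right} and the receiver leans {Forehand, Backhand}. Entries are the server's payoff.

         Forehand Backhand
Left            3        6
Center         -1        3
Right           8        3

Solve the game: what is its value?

39/8

Row minima: Left → 3, Center → -1, Right → 3; maximin = 3.
Column maxima: Forehand → 8, Backhand → 6; minimax = 6.
3 ≠ 6, so there is no saddle point; optimal play is mixed.
Center is strictly dominated by Left, so the server never plays it.
On the remaining 2×2 (Left, Right vs Forehand, Backhand):
Let the server play Left with probability p. Expected payoff against Forehand: 3p + 8(1−p) = −5p + 8; against Backhand: 6p + 3(1−p) = 3p + 3.
Setting these equal: −5p + 8 = 3p + 3 ⇒ −8p = -5 ⇒ p = 5/8, and the value is (-5)·(5/8) + 8 = 39/8.
For the receiver: with q = P(Forehand), equating Left's and Right's payoffs gives −3q + 6 = 5q + 3 ⇒ q = 3/8.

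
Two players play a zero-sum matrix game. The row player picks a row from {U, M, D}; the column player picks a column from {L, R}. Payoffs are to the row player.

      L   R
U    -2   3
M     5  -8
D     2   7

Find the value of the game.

17/6

Row minima: U → -2, M → -8, D → 2; maximin = 2.
Column maxima: L → 5, R → 7; minimax = 5.
2 ≠ 5, so there is no saddle point; optimal play is mixed.
U is strictly dominated by D, so the row player never plays it.
On the remaining 2×2 (M, D vs L, R):
Let the row player play M with probability p. Expected payoff against L: 5p + 2(1−p) = 3p + 2; against R: (-8)p + 7(1−p) = −15p + 7.
Setting these equal: 3p + 2 = −15p + 7 ⇒ 18p = 5 ⇒ p = 5/18, and the value is (3)·(5/18) + 2 = 17/6.
For the column player: with q = P(L), equating M's and D's payoffs gives 13q − 8 = −5q + 7 ⇒ q = 5/6.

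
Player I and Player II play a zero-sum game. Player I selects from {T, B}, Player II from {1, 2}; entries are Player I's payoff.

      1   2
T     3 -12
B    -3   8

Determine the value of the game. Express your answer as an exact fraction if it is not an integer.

-6/13

Row minima: T → -12, B → -3; maximin = -3.
Column maxima: 1 → 3, 2 → 8; minimax = 3.
-3 ≠ 3, so there is no saddle point; optimal play is mixed.
Let Player I play T with probability p. Expected payoff against 1: 3p + (-3)(1−p) = 6p − 3; against 2: (-12)p + 8(1−p) = −20p + 8.
Setting these equal: 6p − 3 = −20p + 8 ⇒ 26p = 11 ⇒ p = 11/26, and the value is (6)·(11/26) − 3 = -6/13.
For Player II: with q = P(1), equating T's and B's payoffs gives 15q − 12 = −11q + 8 ⇒ q = 10/13.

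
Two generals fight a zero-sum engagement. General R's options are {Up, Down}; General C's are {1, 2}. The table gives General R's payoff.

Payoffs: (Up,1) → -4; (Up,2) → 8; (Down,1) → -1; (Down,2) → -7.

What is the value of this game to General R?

Row minima: Up → -4, Down → -7; maximin = -4.
Column maxima: 1 → -1, 2 → 8; minimax = -1.
-4 ≠ -1, so there is no saddle point; optimal play is mixed.
Let General R play Up with probability p. Expected payoff against 1: (-4)p + (-1)(1−p) = −3p − 1; against 2: 8p + (-7)(1−p) = 15p − 7.
Setting these equal: −3p − 1 = 15p − 7 ⇒ −18p = -6 ⇒ p = 1/3, and the value is (-3)·(1/3) − 1 = -2.
For General C: with q = P(1), equating Up's and Down's payoffs gives −12q + 8 = 6q − 7 ⇒ q = 5/6.

-2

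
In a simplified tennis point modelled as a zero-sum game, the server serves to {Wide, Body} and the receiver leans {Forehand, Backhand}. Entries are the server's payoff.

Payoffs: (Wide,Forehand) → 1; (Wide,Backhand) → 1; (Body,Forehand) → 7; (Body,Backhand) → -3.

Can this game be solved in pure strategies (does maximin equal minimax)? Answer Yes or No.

Yes

Row minima: Wide → 1, Body → -3; maximin = 1.
Column maxima: Forehand → 7, Backhand → 1; minimax = 1.
maximin = minimax = 1, so a saddle point exists.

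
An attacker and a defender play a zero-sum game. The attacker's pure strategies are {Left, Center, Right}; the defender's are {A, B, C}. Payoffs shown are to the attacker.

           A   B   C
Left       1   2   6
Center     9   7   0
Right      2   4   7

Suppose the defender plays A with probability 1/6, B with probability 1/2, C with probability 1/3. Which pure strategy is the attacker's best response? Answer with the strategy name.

Expected payoff of Left: (1/6)·1 + (1/2)·2 + (1/3)·6 = 19/6.
Expected payoff of Center: (1/6)·9 + (1/2)·7 + (1/3)·0 = 5.
Expected payoff of Right: (1/6)·2 + (1/2)·4 + (1/3)·7 = 14/3.
The largest is 5, so the attacker's best response is Center.

Center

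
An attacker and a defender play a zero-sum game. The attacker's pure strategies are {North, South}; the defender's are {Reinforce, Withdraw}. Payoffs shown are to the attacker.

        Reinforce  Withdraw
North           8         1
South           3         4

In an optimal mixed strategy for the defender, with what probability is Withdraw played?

Row minima: North → 1, South → 3; maximin = 3.
Column maxima: Reinforce → 8, Withdraw → 4; minimax = 4.
3 ≠ 4, so there is no saddle point; optimal play is mixed.
Let the attacker play North with probability p. Expected payoff against Reinforce: 8p + 3(1−p) = 5p + 3; against Withdraw: 1p + 4(1−p) = −3p + 4.
Setting these equal: 5p + 3 = −3p + 4 ⇒ 8p = 1 ⇒ p = 1/8, and the value is (5)·(1/8) + 3 = 29/8.
For the defender: with q = P(Reinforce), equating North's and South's payoffs gives 7q + 1 = −q + 4 ⇒ q = 3/8.

5/8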